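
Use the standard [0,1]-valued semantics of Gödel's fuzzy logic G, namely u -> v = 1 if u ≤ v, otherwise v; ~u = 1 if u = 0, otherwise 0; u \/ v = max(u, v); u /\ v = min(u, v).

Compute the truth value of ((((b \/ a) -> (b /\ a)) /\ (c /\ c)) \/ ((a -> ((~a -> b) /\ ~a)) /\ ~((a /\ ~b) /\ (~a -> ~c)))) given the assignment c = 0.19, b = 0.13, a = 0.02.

0.02

(b \/ a) = max(0.13, 0.02) = 0.13
(b /\ a) = min(0.13, 0.02) = 0.02
((b \/ a) -> (b /\ a)): 0.13 > 0.02, so result = 0.02
(c /\ c) = min(0.19, 0.19) = 0.19
(((b \/ a) -> (b /\ a)) /\ (c /\ c)) = min(0.02, 0.19) = 0.02
~a: Gödel ¬ of 0.02 = 0 (operand ≠ 0)
(~a -> b): 0 ≤ 0.13, so result = 1
~a: Gödel ¬ of 0.02 = 0 (operand ≠ 0)
((~a -> b) /\ ~a) = min(1, 0) = 0
(a -> ((~a -> b) /\ ~a)): 0.02 > 0, so result = 0
~b: Gödel ¬ of 0.13 = 0 (operand ≠ 0)
(a /\ ~b) = min(0.02, 0) = 0
~a: Gödel ¬ of 0.02 = 0 (operand ≠ 0)
~c: Gödel ¬ of 0.19 = 0 (operand ≠ 0)
(~a -> ~c): 0 ≤ 0, so result = 1
((a /\ ~b) /\ (~a -> ~c)) = min(0, 1) = 0
~((a /\ ~b) /\ (~a -> ~c)): Gödel ¬ of 0 = 1 (operand is 0)
((a -> ((~a -> b) /\ ~a)) /\ ~((a /\ ~b) /\ (~a -> ~c))) = min(0, 1) = 0
((((b \/ a) -> (b /\ a)) /\ (c /\ c)) \/ ((a -> ((~a -> b) /\ ~a)) /\ ~((a /\ ~b) /\ (~a -> ~c)))) = max(0.02, 0) = 0.02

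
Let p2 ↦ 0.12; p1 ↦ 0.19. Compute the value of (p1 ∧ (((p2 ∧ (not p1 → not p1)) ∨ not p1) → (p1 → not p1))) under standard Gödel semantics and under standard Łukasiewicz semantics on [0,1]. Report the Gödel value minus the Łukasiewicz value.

Gödel evaluation:
  not p1: Gödel ¬ of 0.19 = 0 (operand ≠ 0)
  not p1: Gödel ¬ of 0.19 = 0 (operand ≠ 0)
  (not p1 → not p1): 0 ≤ 0, so result = 1
  (p2 ∧ (not p1 → not p1)) = min(0.12, 1) = 0.12
  not p1: Gödel ¬ of 0.19 = 0 (operand ≠ 0)
  ((p2 ∧ (not p1 → not p1)) ∨ not p1) = max(0.12, 0) = 0.12
  not p1: Gödel ¬ of 0.19 = 0 (operand ≠ 0)
  (p1 → not p1): 0.19 > 0, so result = 0
  (((p2 ∧ (not p1 → not p1)) ∨ not p1) → (p1 → not p1)): 0.12 > 0, so result = 0
  (p1 ∧ (((p2 ∧ (not p1 → not p1)) ∨ not p1) → (p1 → not p1))) = min(0.19, 0) = 0
  Gödel value = 0
Łukasiewicz evaluation:
  not p1: Łukasiewicz ¬ gives 1 − 0.19 = 0.81
  not p1: Łukasiewicz ¬ gives 1 − 0.19 = 0.81
  (not p1 → not p1): min(1, 1 − 0.81 + 0.81) = 1
  (p2 ∧ (not p1 → not p1)) = min(0.12, 1) = 0.12
  not p1: Łukasiewicz ¬ gives 1 − 0.19 = 0.81
  ((p2 ∧ (not p1 → not p1)) ∨ not p1) = max(0.12, 0.81) = 0.81
  not p1: Łukasiewicz ¬ gives 1 − 0.19 = 0.81
  (p1 → not p1): min(1, 1 − 0.19 + 0.81) = 1
  (((p2 ∧ (not p1 → not p1)) ∨ not p1) → (p1 → not p1)): min(1, 1 − 0.81 + 1) = 1
  (p1 ∧ (((p2 ∧ (not p1 → not p1)) ∨ not p1) → (p1 → not p1))) = min(0.19, 1) = 0.19
  Łukasiewicz value = 0.19
Difference: 0 − 0.19 = -0.19

-0.19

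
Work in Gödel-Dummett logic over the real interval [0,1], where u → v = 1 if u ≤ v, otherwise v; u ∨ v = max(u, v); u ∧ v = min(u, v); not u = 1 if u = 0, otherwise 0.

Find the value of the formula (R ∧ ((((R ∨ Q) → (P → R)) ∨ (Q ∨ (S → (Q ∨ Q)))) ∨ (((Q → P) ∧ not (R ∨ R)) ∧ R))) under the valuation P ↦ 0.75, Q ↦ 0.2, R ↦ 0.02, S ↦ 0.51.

(R ∨ Q) = max(0.02, 0.2) = 0.2
(P → R): 0.75 > 0.02, so result = 0.02
((R ∨ Q) → (P → R)): 0.2 > 0.02, so result = 0.02
(Q ∨ Q) = max(0.2, 0.2) = 0.2
(S → (Q ∨ Q)): 0.51 > 0.2, so result = 0.2
(Q ∨ (S → (Q ∨ Q))) = max(0.2, 0.2) = 0.2
(((R ∨ Q) → (P → R)) ∨ (Q ∨ (S → (Q ∨ Q)))) = max(0.02, 0.2) = 0.2
(Q → P): 0.2 ≤ 0.75, so result = 1
(R ∨ R) = max(0.02, 0.02) = 0.02
not (R ∨ R): Gödel ¬ of 0.02 = 0 (operand ≠ 0)
((Q → P) ∧ not (R ∨ R)) = min(1, 0) = 0
(((Q → P) ∧ not (R ∨ R)) ∧ R) = min(0, 0.02) = 0
((((R ∨ Q) → (P → R)) ∨ (Q ∨ (S → (Q ∨ Q)))) ∨ (((Q → P) ∧ not (R ∨ R)) ∧ R)) = max(0.2, 0) = 0.2
(R ∧ ((((R ∨ Q) → (P → R)) ∨ (Q ∨ (S → (Q ∨ Q)))) ∨ (((Q → P) ∧ not (R ∨ R)) ∧ R))) = min(0.02, 0.2) = 0.02

0.02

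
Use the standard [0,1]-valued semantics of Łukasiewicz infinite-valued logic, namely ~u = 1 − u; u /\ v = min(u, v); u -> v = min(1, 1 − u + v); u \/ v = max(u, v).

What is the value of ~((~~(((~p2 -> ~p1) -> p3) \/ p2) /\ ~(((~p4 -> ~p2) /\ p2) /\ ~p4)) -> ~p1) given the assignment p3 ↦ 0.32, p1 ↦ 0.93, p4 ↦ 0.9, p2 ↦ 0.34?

~p2: Łukasiewicz ¬ gives 1 − 0.34 = 0.66
~p1: Łukasiewicz ¬ gives 1 − 0.93 = 0.07
(~p2 -> ~p1): min(1, 1 − 0.66 + 0.07) = 0.41
((~p2 -> ~p1) -> p3): min(1, 1 − 0.41 + 0.32) = 0.91
(((~p2 -> ~p1) -> p3) \/ p2) = max(0.91, 0.34) = 0.91
~(((~p2 -> ~p1) -> p3) \/ p2): Łukasiewicz ¬ gives 1 − 0.91 = 0.09
~~(((~p2 -> ~p1) -> p3) \/ p2): Łukasiewicz ¬ gives 1 − 0.09 = 0.91
~p4: Łukasiewicz ¬ gives 1 − 0.9 = 0.1
~p2: Łukasiewicz ¬ gives 1 − 0.34 = 0.66
(~p4 -> ~p2): min(1, 1 − 0.1 + 0.66) = 1
((~p4 -> ~p2) /\ p2) = min(1, 0.34) = 0.34
~p4: Łukasiewicz ¬ gives 1 − 0.9 = 0.1
(((~p4 -> ~p2) /\ p2) /\ ~p4) = min(0.34, 0.1) = 0.1
~(((~p4 -> ~p2) /\ p2) /\ ~p4): Łukasiewicz ¬ gives 1 − 0.1 = 0.9
(~~(((~p2 -> ~p1) -> p3) \/ p2) /\ ~(((~p4 -> ~p2) /\ p2) /\ ~p4)) = min(0.91, 0.9) = 0.9
~p1: Łukasiewicz ¬ gives 1 − 0.93 = 0.07
((~~(((~p2 -> ~p1) -> p3) \/ p2) /\ ~(((~p4 -> ~p2) /\ p2) /\ ~p4)) -> ~p1): min(1, 1 − 0.9 + 0.07) = 0.17
~((~~(((~p2 -> ~p1) -> p3) \/ p2) /\ ~(((~p4 -> ~p2) /\ p2) /\ ~p4)) -> ~p1): Łukasiewicz ¬ gives 1 − 0.17 = 0.83

0.83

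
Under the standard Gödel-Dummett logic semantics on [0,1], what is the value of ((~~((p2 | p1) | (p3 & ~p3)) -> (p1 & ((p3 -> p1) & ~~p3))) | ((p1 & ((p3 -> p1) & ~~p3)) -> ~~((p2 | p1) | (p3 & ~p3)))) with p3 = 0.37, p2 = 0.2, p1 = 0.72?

1.00

(p2 | p1) = max(0.2, 0.72) = 0.72
~p3: Gödel ¬ of 0.37 = 0 (operand ≠ 0)
(p3 & ~p3) = min(0.37, 0) = 0
((p2 | p1) | (p3 & ~p3)) = max(0.72, 0) = 0.72
~((p2 | p1) | (p3 & ~p3)): Gödel ¬ of 0.72 = 0 (operand ≠ 0)
~~((p2 | p1) | (p3 & ~p3)): Gödel ¬ of 0 = 1 (operand is 0)
(p3 -> p1): 0.37 ≤ 0.72, so result = 1
~p3: Gödel ¬ of 0.37 = 0 (operand ≠ 0)
~~p3: Gödel ¬ of 0 = 1 (operand is 0)
((p3 -> p1) & ~~p3) = min(1, 1) = 1
(p1 & ((p3 -> p1) & ~~p3)) = min(0.72, 1) = 0.72
(~~((p2 | p1) | (p3 & ~p3)) -> (p1 & ((p3 -> p1) & ~~p3))): 1 > 0.72, so result = 0.72
(p3 -> p1): 0.37 ≤ 0.72, so result = 1
~p3: Gödel ¬ of 0.37 = 0 (operand ≠ 0)
~~p3: Gödel ¬ of 0 = 1 (operand is 0)
((p3 -> p1) & ~~p3) = min(1, 1) = 1
(p1 & ((p3 -> p1) & ~~p3)) = min(0.72, 1) = 0.72
(p2 | p1) = max(0.2, 0.72) = 0.72
~p3: Gödel ¬ of 0.37 = 0 (operand ≠ 0)
(p3 & ~p3) = min(0.37, 0) = 0
((p2 | p1) | (p3 & ~p3)) = max(0.72, 0) = 0.72
~((p2 | p1) | (p3 & ~p3)): Gödel ¬ of 0.72 = 0 (operand ≠ 0)
~~((p2 | p1) | (p3 & ~p3)): Gödel ¬ of 0 = 1 (operand is 0)
((p1 & ((p3 -> p1) & ~~p3)) -> ~~((p2 | p1) | (p3 & ~p3))): 0.72 ≤ 1, so result = 1
((~~((p2 | p1) | (p3 & ~p3)) -> (p1 & ((p3 -> p1) & ~~p3))) | ((p1 & ((p3 -> p1) & ~~p3)) -> ~~((p2 | p1) | (p3 & ~p3)))) = max(0.72, 1) = 1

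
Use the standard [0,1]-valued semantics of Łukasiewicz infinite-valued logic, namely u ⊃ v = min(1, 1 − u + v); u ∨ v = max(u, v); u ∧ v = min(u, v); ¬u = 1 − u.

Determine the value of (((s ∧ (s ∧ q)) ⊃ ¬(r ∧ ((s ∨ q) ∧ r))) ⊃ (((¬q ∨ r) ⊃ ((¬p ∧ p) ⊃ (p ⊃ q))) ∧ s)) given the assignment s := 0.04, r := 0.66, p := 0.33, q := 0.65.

(s ∧ q) = min(0.04, 0.65) = 0.04
(s ∧ (s ∧ q)) = min(0.04, 0.04) = 0.04
(s ∨ q) = max(0.04, 0.65) = 0.65
((s ∨ q) ∧ r) = min(0.65, 0.66) = 0.65
(r ∧ ((s ∨ q) ∧ r)) = min(0.66, 0.65) = 0.65
¬(r ∧ ((s ∨ q) ∧ r)): Łukasiewicz ¬ gives 1 − 0.65 = 0.35
((s ∧ (s ∧ q)) ⊃ ¬(r ∧ ((s ∨ q) ∧ r))): min(1, 1 − 0.04 + 0.35) = 1
¬q: Łukasiewicz ¬ gives 1 − 0.65 = 0.35
(¬q ∨ r) = max(0.35, 0.66) = 0.66
¬p: Łukasiewicz ¬ gives 1 − 0.33 = 0.67
(¬p ∧ p) = min(0.67, 0.33) = 0.33
(p ⊃ q): min(1, 1 − 0.33 + 0.65) = 1
((¬p ∧ p) ⊃ (p ⊃ q)): min(1, 1 − 0.33 + 1) = 1
((¬q ∨ r) ⊃ ((¬p ∧ p) ⊃ (p ⊃ q))): min(1, 1 − 0.66 + 1) = 1
(((¬q ∨ r) ⊃ ((¬p ∧ p) ⊃ (p ⊃ q))) ∧ s) = min(1, 0.04) = 0.04
(((s ∧ (s ∧ q)) ⊃ ¬(r ∧ ((s ∨ q) ∧ r))) ⊃ (((¬q ∨ r) ⊃ ((¬p ∧ p) ⊃ (p ⊃ q))) ∧ s)): min(1, 1 − 1 + 0.04) = 0.04

0.04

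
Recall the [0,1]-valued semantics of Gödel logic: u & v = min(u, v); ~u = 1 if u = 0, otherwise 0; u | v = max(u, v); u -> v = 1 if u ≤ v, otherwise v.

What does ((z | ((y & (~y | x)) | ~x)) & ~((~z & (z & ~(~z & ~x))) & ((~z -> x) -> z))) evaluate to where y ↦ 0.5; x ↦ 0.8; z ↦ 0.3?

0.50

~y: Gödel ¬ of 0.5 = 0 (operand ≠ 0)
(~y | x) = max(0, 0.8) = 0.8
(y & (~y | x)) = min(0.5, 0.8) = 0.5
~x: Gödel ¬ of 0.8 = 0 (operand ≠ 0)
((y & (~y | x)) | ~x) = max(0.5, 0) = 0.5
(z | ((y & (~y | x)) | ~x)) = max(0.3, 0.5) = 0.5
~z: Gödel ¬ of 0.3 = 0 (operand ≠ 0)
~z: Gödel ¬ of 0.3 = 0 (operand ≠ 0)
~x: Gödel ¬ of 0.8 = 0 (operand ≠ 0)
(~z & ~x) = min(0, 0) = 0
~(~z & ~x): Gödel ¬ of 0 = 1 (operand is 0)
(z & ~(~z & ~x)) = min(0.3, 1) = 0.3
(~z & (z & ~(~z & ~x))) = min(0, 0.3) = 0
~z: Gödel ¬ of 0.3 = 0 (operand ≠ 0)
(~z -> x): 0 ≤ 0.8, so result = 1
((~z -> x) -> z): 1 > 0.3, so result = 0.3
((~z & (z & ~(~z & ~x))) & ((~z -> x) -> z)) = min(0, 0.3) = 0
~((~z & (z & ~(~z & ~x))) & ((~z -> x) -> z)): Gödel ¬ of 0 = 1 (operand is 0)
((z | ((y & (~y | x)) | ~x)) & ~((~z & (z & ~(~z & ~x))) & ((~z -> x) -> z))) = min(0.5, 1) = 0.5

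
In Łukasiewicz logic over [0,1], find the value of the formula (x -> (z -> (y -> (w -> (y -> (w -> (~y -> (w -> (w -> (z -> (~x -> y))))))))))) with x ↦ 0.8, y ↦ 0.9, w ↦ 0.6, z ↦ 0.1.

1.00

~y: Łukasiewicz ¬ gives 1 − 0.9 = 0.1
~x: Łukasiewicz ¬ gives 1 − 0.8 = 0.2
(~x -> y): min(1, 1 − 0.2 + 0.9) = 1
(z -> (~x -> y)): min(1, 1 − 0.1 + 1) = 1
(w -> (z -> (~x -> y))): min(1, 1 − 0.6 + 1) = 1
(w -> (w -> (z -> (~x -> y)))): min(1, 1 − 0.6 + 1) = 1
(~y -> (w -> (w -> (z -> (~x -> y))))): min(1, 1 − 0.1 + 1) = 1
(w -> (~y -> (w -> (w -> (z -> (~x -> y)))))): min(1, 1 − 0.6 + 1) = 1
(y -> (w -> (~y -> (w -> (w -> (z -> (~x -> y))))))): min(1, 1 − 0.9 + 1) = 1
(w -> (y -> (w -> (~y -> (w -> (w -> (z -> (~x -> y)))))))): min(1, 1 − 0.6 + 1) = 1
(y -> (w -> (y -> (w -> (~y -> (w -> (w -> (z -> (~x -> y))))))))): min(1, 1 − 0.9 + 1) = 1
(z -> (y -> (w -> (y -> (w -> (~y -> (w -> (w -> (z -> (~x -> y)))))))))): min(1, 1 − 0.1 + 1) = 1
(x -> (z -> (y -> (w -> (y -> (w -> (~y -> (w -> (w -> (z -> (~x -> y))))))))))): min(1, 1 − 0.8 + 1) = 1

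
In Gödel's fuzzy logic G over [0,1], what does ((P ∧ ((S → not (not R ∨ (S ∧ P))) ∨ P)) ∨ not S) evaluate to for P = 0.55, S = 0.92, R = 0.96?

0.55

not R: Gödel ¬ of 0.96 = 0 (operand ≠ 0)
(S ∧ P) = min(0.92, 0.55) = 0.55
(not R ∨ (S ∧ P)) = max(0, 0.55) = 0.55
not (not R ∨ (S ∧ P)): Gödel ¬ of 0.55 = 0 (operand ≠ 0)
(S → not (not R ∨ (S ∧ P))): 0.92 > 0, so result = 0
((S → not (not R ∨ (S ∧ P))) ∨ P) = max(0, 0.55) = 0.55
(P ∧ ((S → not (not R ∨ (S ∧ P))) ∨ P)) = min(0.55, 0.55) = 0.55
not S: Gödel ¬ of 0.92 = 0 (operand ≠ 0)
((P ∧ ((S → not (not R ∨ (S ∧ P))) ∨ P)) ∨ not S) = max(0.55, 0) = 0.55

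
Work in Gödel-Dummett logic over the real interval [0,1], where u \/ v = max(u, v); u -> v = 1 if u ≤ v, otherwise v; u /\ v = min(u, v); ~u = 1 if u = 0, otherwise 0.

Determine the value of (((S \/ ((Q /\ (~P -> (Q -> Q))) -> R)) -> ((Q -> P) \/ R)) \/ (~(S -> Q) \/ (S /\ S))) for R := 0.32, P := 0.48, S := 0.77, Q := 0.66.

~P: Gödel ¬ of 0.48 = 0 (operand ≠ 0)
(Q -> Q): 0.66 ≤ 0.66, so result = 1
(~P -> (Q -> Q)): 0 ≤ 1, so result = 1
(Q /\ (~P -> (Q -> Q))) = min(0.66, 1) = 0.66
((Q /\ (~P -> (Q -> Q))) -> R): 0.66 > 0.32, so result = 0.32
(S \/ ((Q /\ (~P -> (Q -> Q))) -> R)) = max(0.77, 0.32) = 0.77
(Q -> P): 0.66 > 0.48, so result = 0.48
((Q -> P) \/ R) = max(0.48, 0.32) = 0.48
((S \/ ((Q /\ (~P -> (Q -> Q))) -> R)) -> ((Q -> P) \/ R)): 0.77 > 0.48, so result = 0.48
(S -> Q): 0.77 > 0.66, so result = 0.66
~(S -> Q): Gödel ¬ of 0.66 = 0 (operand ≠ 0)
(S /\ S) = min(0.77, 0.77) = 0.77
(~(S -> Q) \/ (S /\ S)) = max(0, 0.77) = 0.77
(((S \/ ((Q /\ (~P -> (Q -> Q))) -> R)) -> ((Q -> P) \/ R)) \/ (~(S -> Q) \/ (S /\ S))) = max(0.48, 0.77) = 0.77

0.77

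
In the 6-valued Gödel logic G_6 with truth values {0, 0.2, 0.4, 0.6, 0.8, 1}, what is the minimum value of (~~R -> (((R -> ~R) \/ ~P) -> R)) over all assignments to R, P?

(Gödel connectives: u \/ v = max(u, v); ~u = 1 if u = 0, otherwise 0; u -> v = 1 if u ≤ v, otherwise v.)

The minimum is attained at R = 0.2, P = 0:
  ~R: Gödel ¬ of 0.2 = 0 (operand ≠ 0)
  ~~R: Gödel ¬ of 0 = 1 (operand is 0)
  ~R: Gödel ¬ of 0.2 = 0 (operand ≠ 0)
  (R -> ~R): 0.2 > 0, so result = 0
  ~P: Gödel ¬ of 0 = 1 (operand is 0)
  ((R -> ~R) \/ ~P) = max(0, 1) = 1
  (((R -> ~R) \/ ~P) -> R): 1 > 0.2, so result = 0.2
  (~~R -> (((R -> ~R) \/ ~P) -> R)): 1 > 0.2, so result = 0.2
Checking all 36 assignments confirms none give a value below 0.20.

0.20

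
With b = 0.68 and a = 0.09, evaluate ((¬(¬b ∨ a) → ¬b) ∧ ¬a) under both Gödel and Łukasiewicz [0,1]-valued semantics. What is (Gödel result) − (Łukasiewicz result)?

Gödel evaluation:
  ¬b: Gödel ¬ of 0.68 = 0 (operand ≠ 0)
  (¬b ∨ a) = max(0, 0.09) = 0.09
  ¬(¬b ∨ a): Gödel ¬ of 0.09 = 0 (operand ≠ 0)
  ¬b: Gödel ¬ of 0.68 = 0 (operand ≠ 0)
  (¬(¬b ∨ a) → ¬b): 0 ≤ 0, so result = 1
  ¬a: Gödel ¬ of 0.09 = 0 (operand ≠ 0)
  ((¬(¬b ∨ a) → ¬b) ∧ ¬a) = min(1, 0) = 0
  Gödel value = 0
Łukasiewicz evaluation:
  ¬b: Łukasiewicz ¬ gives 1 − 0.68 = 0.32
  (¬b ∨ a) = max(0.32, 0.09) = 0.32
  ¬(¬b ∨ a): Łukasiewicz ¬ gives 1 − 0.32 = 0.68
  ¬b: Łukasiewicz ¬ gives 1 − 0.68 = 0.32
  (¬(¬b ∨ a) → ¬b): min(1, 1 − 0.68 + 0.32) = 0.64
  ¬a: Łukasiewicz ¬ gives 1 − 0.09 = 0.91
  ((¬(¬b ∨ a) → ¬b) ∧ ¬a) = min(0.64, 0.91) = 0.64
  Łukasiewicz value = 0.64
Difference: 0 − 0.64 = -0.64

-0.64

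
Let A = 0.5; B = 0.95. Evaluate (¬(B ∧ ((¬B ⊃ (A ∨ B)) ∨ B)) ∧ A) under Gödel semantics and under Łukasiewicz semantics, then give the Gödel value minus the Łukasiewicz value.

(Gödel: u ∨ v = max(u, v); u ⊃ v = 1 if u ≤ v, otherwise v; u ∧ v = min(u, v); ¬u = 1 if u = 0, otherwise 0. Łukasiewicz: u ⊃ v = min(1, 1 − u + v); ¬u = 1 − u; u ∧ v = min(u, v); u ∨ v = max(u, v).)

Gödel evaluation:
  ¬B: Gödel ¬ of 0.95 = 0 (operand ≠ 0)
  (A ∨ B) = max(0.5, 0.95) = 0.95
  (¬B ⊃ (A ∨ B)): 0 ≤ 0.95, so result = 1
  ((¬B ⊃ (A ∨ B)) ∨ B) = max(1, 0.95) = 1
  (B ∧ ((¬B ⊃ (A ∨ B)) ∨ B)) = min(0.95, 1) = 0.95
  ¬(B ∧ ((¬B ⊃ (A ∨ B)) ∨ B)): Gödel ¬ of 0.95 = 0 (operand ≠ 0)
  (¬(B ∧ ((¬B ⊃ (A ∨ B)) ∨ B)) ∧ A) = min(0, 0.5) = 0
  Gödel value = 0
Łukasiewicz evaluation:
  ¬B: Łukasiewicz ¬ gives 1 − 0.95 = 0.05
  (A ∨ B) = max(0.5, 0.95) = 0.95
  (¬B ⊃ (A ∨ B)): min(1, 1 − 0.05 + 0.95) = 1
  ((¬B ⊃ (A ∨ B)) ∨ B) = max(1, 0.95) = 1
  (B ∧ ((¬B ⊃ (A ∨ B)) ∨ B)) = min(0.95, 1) = 0.95
  ¬(B ∧ ((¬B ⊃ (A ∨ B)) ∨ B)): Łukasiewicz ¬ gives 1 − 0.95 = 0.05
  (¬(B ∧ ((¬B ⊃ (A ∨ B)) ∨ B)) ∧ A) = min(0.05, 0.5) = 0.05
  Łukasiewicz value = 0.05
Difference: 0 − 0.05 = -0.05

-0.05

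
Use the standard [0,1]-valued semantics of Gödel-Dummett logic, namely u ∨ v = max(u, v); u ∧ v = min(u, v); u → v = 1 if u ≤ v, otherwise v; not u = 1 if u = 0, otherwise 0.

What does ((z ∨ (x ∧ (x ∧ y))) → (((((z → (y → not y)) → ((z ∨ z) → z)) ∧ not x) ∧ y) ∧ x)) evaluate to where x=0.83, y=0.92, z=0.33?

0.00

(x ∧ y) = min(0.83, 0.92) = 0.83
(x ∧ (x ∧ y)) = min(0.83, 0.83) = 0.83
(z ∨ (x ∧ (x ∧ y))) = max(0.33, 0.83) = 0.83
not y: Gödel ¬ of 0.92 = 0 (operand ≠ 0)
(y → not y): 0.92 > 0, so result = 0
(z → (y → not y)): 0.33 > 0, so result = 0
(z ∨ z) = max(0.33, 0.33) = 0.33
((z ∨ z) → z): 0.33 ≤ 0.33, so result = 1
((z → (y → not y)) → ((z ∨ z) → z)): 0 ≤ 1, so result = 1
not x: Gödel ¬ of 0.83 = 0 (operand ≠ 0)
(((z → (y → not y)) → ((z ∨ z) → z)) ∧ not x) = min(1, 0) = 0
((((z → (y → not y)) → ((z ∨ z) → z)) ∧ not x) ∧ y) = min(0, 0.92) = 0
(((((z → (y → not y)) → ((z ∨ z) → z)) ∧ not x) ∧ y) ∧ x) = min(0, 0.83) = 0
((z ∨ (x ∧ (x ∧ y))) → (((((z → (y → not y)) → ((z ∨ z) → z)) ∧ not x) ∧ y) ∧ x)): 0.83 > 0, so result = 0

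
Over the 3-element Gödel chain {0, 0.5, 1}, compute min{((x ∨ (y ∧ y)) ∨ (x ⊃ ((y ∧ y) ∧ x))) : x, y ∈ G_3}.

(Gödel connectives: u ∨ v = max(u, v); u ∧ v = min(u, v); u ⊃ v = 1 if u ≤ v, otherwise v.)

0.50

The minimum is attained at x = 0.5, y = 0:
  (y ∧ y) = min(0, 0) = 0
  (x ∨ (y ∧ y)) = max(0.5, 0) = 0.5
  (y ∧ y) = min(0, 0) = 0
  ((y ∧ y) ∧ x) = min(0, 0.5) = 0
  (x ⊃ ((y ∧ y) ∧ x)): 0.5 > 0, so result = 0
  ((x ∨ (y ∧ y)) ∨ (x ⊃ ((y ∧ y) ∧ x))) = max(0.5, 0) = 0.5
Checking all 9 assignments confirms none give a value below 0.50.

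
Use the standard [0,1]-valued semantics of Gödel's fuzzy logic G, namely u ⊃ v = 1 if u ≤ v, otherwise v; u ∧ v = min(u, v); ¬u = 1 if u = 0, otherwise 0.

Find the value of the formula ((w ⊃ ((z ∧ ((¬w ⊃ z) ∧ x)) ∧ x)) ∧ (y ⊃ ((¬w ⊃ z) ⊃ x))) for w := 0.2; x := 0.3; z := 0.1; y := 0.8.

0.10

¬w: Gödel ¬ of 0.2 = 0 (operand ≠ 0)
(¬w ⊃ z): 0 ≤ 0.1, so result = 1
((¬w ⊃ z) ∧ x) = min(1, 0.3) = 0.3
(z ∧ ((¬w ⊃ z) ∧ x)) = min(0.1, 0.3) = 0.1
((z ∧ ((¬w ⊃ z) ∧ x)) ∧ x) = min(0.1, 0.3) = 0.1
(w ⊃ ((z ∧ ((¬w ⊃ z) ∧ x)) ∧ x)): 0.2 > 0.1, so result = 0.1
¬w: Gödel ¬ of 0.2 = 0 (operand ≠ 0)
(¬w ⊃ z): 0 ≤ 0.1, so result = 1
((¬w ⊃ z) ⊃ x): 1 > 0.3, so result = 0.3
(y ⊃ ((¬w ⊃ z) ⊃ x)): 0.8 > 0.3, so result = 0.3
((w ⊃ ((z ∧ ((¬w ⊃ z) ∧ x)) ∧ x)) ∧ (y ⊃ ((¬w ⊃ z) ⊃ x))) = min(0.1, 0.3) = 0.1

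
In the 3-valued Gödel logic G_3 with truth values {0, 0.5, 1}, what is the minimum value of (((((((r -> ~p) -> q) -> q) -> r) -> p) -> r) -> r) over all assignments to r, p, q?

The minimum is attained at r = 0.5, p = 0, q = 0:
  ~p: Gödel ¬ of 0 = 1 (operand is 0)
  (r -> ~p): 0.5 ≤ 1, so result = 1
  ((r -> ~p) -> q): 1 > 0, so result = 0
  (((r -> ~p) -> q) -> q): 0 ≤ 0, so result = 1
  ((((r -> ~p) -> q) -> q) -> r): 1 > 0.5, so result = 0.5
  (((((r -> ~p) -> q) -> q) -> r) -> p): 0.5 > 0, so result = 0
  ((((((r -> ~p) -> q) -> q) -> r) -> p) -> r): 0 ≤ 0.5, so result = 1
  (((((((r -> ~p) -> q) -> q) -> r) -> p) -> r) -> r): 1 > 0.5, so result = 0.5
Checking all 27 assignments confirms none give a value below 0.50.

0.50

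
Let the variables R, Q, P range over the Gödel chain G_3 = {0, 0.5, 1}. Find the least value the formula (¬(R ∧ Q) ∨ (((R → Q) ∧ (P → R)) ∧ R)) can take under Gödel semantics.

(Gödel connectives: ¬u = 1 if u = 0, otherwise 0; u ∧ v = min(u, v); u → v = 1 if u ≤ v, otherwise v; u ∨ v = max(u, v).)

The minimum is attained at R = 0.5, Q = 0.5, P = 0:
  (R ∧ Q) = min(0.5, 0.5) = 0.5
  ¬(R ∧ Q): Gödel ¬ of 0.5 = 0 (operand ≠ 0)
  (R → Q): 0.5 ≤ 0.5, so result = 1
  (P → R): 0 ≤ 0.5, so result = 1
  ((R → Q) ∧ (P → R)) = min(1, 1) = 1
  (((R → Q) ∧ (P → R)) ∧ R) = min(1, 0.5) = 0.5
  (¬(R ∧ Q) ∨ (((R → Q) ∧ (P → R)) ∧ R)) = max(0, 0.5) = 0.5
Checking all 27 assignments confirms none give a value below 0.50.

0.50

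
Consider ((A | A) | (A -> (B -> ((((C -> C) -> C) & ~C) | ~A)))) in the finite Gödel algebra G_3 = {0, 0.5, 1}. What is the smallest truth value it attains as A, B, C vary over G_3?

0.50

The minimum is attained at A = 0.5, B = 0.5, C = 0:
  (A | A) = max(0.5, 0.5) = 0.5
  (C -> C): 0 ≤ 0, so result = 1
  ((C -> C) -> C): 1 > 0, so result = 0
  ~C: Gödel ¬ of 0 = 1 (operand is 0)
  (((C -> C) -> C) & ~C) = min(0, 1) = 0
  ~A: Gödel ¬ of 0.5 = 0 (operand ≠ 0)
  ((((C -> C) -> C) & ~C) | ~A) = max(0, 0) = 0
  (B -> ((((C -> C) -> C) & ~C) | ~A)): 0.5 > 0, so result = 0
  (A -> (B -> ((((C -> C) -> C) & ~C) | ~A))): 0.5 > 0, so result = 0
  ((A | A) | (A -> (B -> ((((C -> C) -> C) & ~C) | ~A)))) = max(0.5, 0) = 0.5
Checking all 27 assignments confirms none give a value below 0.50.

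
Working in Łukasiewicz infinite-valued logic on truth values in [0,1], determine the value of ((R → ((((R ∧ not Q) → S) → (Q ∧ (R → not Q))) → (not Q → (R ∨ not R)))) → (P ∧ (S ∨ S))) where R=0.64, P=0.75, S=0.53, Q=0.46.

not Q: Łukasiewicz ¬ gives 1 − 0.46 = 0.54
(R ∧ not Q) = min(0.64, 0.54) = 0.54
((R ∧ not Q) → S): min(1, 1 − 0.54 + 0.53) = 0.99
not Q: Łukasiewicz ¬ gives 1 − 0.46 = 0.54
(R → not Q): min(1, 1 − 0.64 + 0.54) = 0.9
(Q ∧ (R → not Q)) = min(0.46, 0.9) = 0.46
(((R ∧ not Q) → S) → (Q ∧ (R → not Q))): min(1, 1 − 0.99 + 0.46) = 0.47
not Q: Łukasiewicz ¬ gives 1 − 0.46 = 0.54
not R: Łukasiewicz ¬ gives 1 − 0.64 = 0.36
(R ∨ not R) = max(0.64, 0.36) = 0.64
(not Q → (R ∨ not R)): min(1, 1 − 0.54 + 0.64) = 1
((((R ∧ not Q) → S) → (Q ∧ (R → not Q))) → (not Q → (R ∨ not R))): min(1, 1 − 0.47 + 1) = 1
(R → ((((R ∧ not Q) → S) → (Q ∧ (R → not Q))) → (not Q → (R ∨ not R)))): min(1, 1 − 0.64 + 1) = 1
(S ∨ S) = max(0.53, 0.53) = 0.53
(P ∧ (S ∨ S)) = min(0.75, 0.53) = 0.53
((R → ((((R ∧ not Q) → S) → (Q ∧ (R → not Q))) → (not Q → (R ∨ not R)))) → (P ∧ (S ∨ S))): min(1, 1 − 1 + 0.53) = 0.53

0.53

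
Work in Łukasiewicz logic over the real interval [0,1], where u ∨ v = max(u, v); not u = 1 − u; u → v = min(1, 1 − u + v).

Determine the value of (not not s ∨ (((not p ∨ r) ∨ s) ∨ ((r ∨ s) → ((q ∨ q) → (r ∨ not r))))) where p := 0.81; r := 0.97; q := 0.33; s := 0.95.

not s: Łukasiewicz ¬ gives 1 − 0.95 = 0.05
not not s: Łukasiewicz ¬ gives 1 − 0.05 = 0.95
not p: Łukasiewicz ¬ gives 1 − 0.81 = 0.19
(not p ∨ r) = max(0.19, 0.97) = 0.97
((not p ∨ r) ∨ s) = max(0.97, 0.95) = 0.97
(r ∨ s) = max(0.97, 0.95) = 0.97
(q ∨ q) = max(0.33, 0.33) = 0.33
not r: Łukasiewicz ¬ gives 1 − 0.97 = 0.03
(r ∨ not r) = max(0.97, 0.03) = 0.97
((q ∨ q) → (r ∨ not r)): min(1, 1 − 0.33 + 0.97) = 1
((r ∨ s) → ((q ∨ q) → (r ∨ not r))): min(1, 1 − 0.97 + 1) = 1
(((not p ∨ r) ∨ s) ∨ ((r ∨ s) → ((q ∨ q) → (r ∨ not r)))) = max(0.97, 1) = 1
(not not s ∨ (((not p ∨ r) ∨ s) ∨ ((r ∨ s) → ((q ∨ q) → (r ∨ not r))))) = max(0.95, 1) = 1

1.00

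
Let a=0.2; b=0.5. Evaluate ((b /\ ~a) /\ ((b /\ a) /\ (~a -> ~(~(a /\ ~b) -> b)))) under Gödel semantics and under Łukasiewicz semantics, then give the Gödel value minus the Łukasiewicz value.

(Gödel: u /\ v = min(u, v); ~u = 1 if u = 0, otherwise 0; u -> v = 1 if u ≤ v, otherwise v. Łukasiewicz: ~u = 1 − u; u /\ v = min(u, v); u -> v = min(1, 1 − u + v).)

-0.20

Gödel evaluation:
  ~a: Gödel ¬ of 0.2 = 0 (operand ≠ 0)
  (b /\ ~a) = min(0.5, 0) = 0
  (b /\ a) = min(0.5, 0.2) = 0.2
  ~a: Gödel ¬ of 0.2 = 0 (operand ≠ 0)
  ~b: Gödel ¬ of 0.5 = 0 (operand ≠ 0)
  (a /\ ~b) = min(0.2, 0) = 0
  ~(a /\ ~b): Gödel ¬ of 0 = 1 (operand is 0)
  (~(a /\ ~b) -> b): 1 > 0.5, so result = 0.5
  ~(~(a /\ ~b) -> b): Gödel ¬ of 0.5 = 0 (operand ≠ 0)
  (~a -> ~(~(a /\ ~b) -> b)): 0 ≤ 0, so result = 1
  ((b /\ a) /\ (~a -> ~(~(a /\ ~b) -> b))) = min(0.2, 1) = 0.2
  ((b /\ ~a) /\ ((b /\ a) /\ (~a -> ~(~(a /\ ~b) -> b)))) = min(0, 0.2) = 0
  Gödel value = 0
Łukasiewicz evaluation:
  ~a: Łukasiewicz ¬ gives 1 − 0.2 = 0.8
  (b /\ ~a) = min(0.5, 0.8) = 0.5
  (b /\ a) = min(0.5, 0.2) = 0.2
  ~a: Łukasiewicz ¬ gives 1 − 0.2 = 0.8
  ~b: Łukasiewicz ¬ gives 1 − 0.5 = 0.5
  (a /\ ~b) = min(0.2, 0.5) = 0.2
  ~(a /\ ~b): Łukasiewicz ¬ gives 1 − 0.2 = 0.8
  (~(a /\ ~b) -> b): min(1, 1 − 0.8 + 0.5) = 0.7
  ~(~(a /\ ~b) -> b): Łukasiewicz ¬ gives 1 − 0.7 = 0.3
  (~a -> ~(~(a /\ ~b) -> b)): min(1, 1 − 0.8 + 0.3) = 0.5
  ((b /\ a) /\ (~a -> ~(~(a /\ ~b) -> b))) = min(0.2, 0.5) = 0.2
  ((b /\ ~a) /\ ((b /\ a) /\ (~a -> ~(~(a /\ ~b) -> b)))) = min(0.5, 0.2) = 0.2
  Łukasiewicz value = 0.2
Difference: 0 − 0.2 = -0.20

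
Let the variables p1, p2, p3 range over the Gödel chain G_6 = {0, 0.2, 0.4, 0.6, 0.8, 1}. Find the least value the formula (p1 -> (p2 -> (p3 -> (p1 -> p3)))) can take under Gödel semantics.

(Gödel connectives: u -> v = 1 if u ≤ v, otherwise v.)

Every assignment gives 1. For instance at p1 = 0, p2 = 0, p3 = 0:
  (p1 -> p3): 0 ≤ 0, so result = 1
  (p3 -> (p1 -> p3)): 0 ≤ 1, so result = 1
  (p2 -> (p3 -> (p1 -> p3))): 0 ≤ 1, so result = 1
  (p1 -> (p2 -> (p3 -> (p1 -> p3)))): 0 ≤ 1, so result = 1
All 216 assignments give value 1 — the formula is a G_6-tautology.

1.00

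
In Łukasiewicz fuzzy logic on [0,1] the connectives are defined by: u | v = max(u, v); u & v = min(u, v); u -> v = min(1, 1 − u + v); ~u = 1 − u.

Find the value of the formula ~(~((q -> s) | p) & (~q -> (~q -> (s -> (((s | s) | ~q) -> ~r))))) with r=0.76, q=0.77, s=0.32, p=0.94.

0.94

(q -> s): min(1, 1 − 0.77 + 0.32) = 0.55
((q -> s) | p) = max(0.55, 0.94) = 0.94
~((q -> s) | p): Łukasiewicz ¬ gives 1 − 0.94 = 0.06
~q: Łukasiewicz ¬ gives 1 − 0.77 = 0.23
~q: Łukasiewicz ¬ gives 1 − 0.77 = 0.23
(s | s) = max(0.32, 0.32) = 0.32
~q: Łukasiewicz ¬ gives 1 − 0.77 = 0.23
((s | s) | ~q) = max(0.32, 0.23) = 0.32
~r: Łukasiewicz ¬ gives 1 − 0.76 = 0.24
(((s | s) | ~q) -> ~r): min(1, 1 − 0.32 + 0.24) = 0.92
(s -> (((s | s) | ~q) -> ~r)): min(1, 1 − 0.32 + 0.92) = 1
(~q -> (s -> (((s | s) | ~q) -> ~r))): min(1, 1 − 0.23 + 1) = 1
(~q -> (~q -> (s -> (((s | s) | ~q) -> ~r)))): min(1, 1 − 0.23 + 1) = 1
(~((q -> s) | p) & (~q -> (~q -> (s -> (((s | s) | ~q) -> ~r))))) = min(0.06, 1) = 0.06
~(~((q -> s) | p) & (~q -> (~q -> (s -> (((s | s) | ~q) -> ~r))))): Łukasiewicz ¬ gives 1 − 0.06 = 0.94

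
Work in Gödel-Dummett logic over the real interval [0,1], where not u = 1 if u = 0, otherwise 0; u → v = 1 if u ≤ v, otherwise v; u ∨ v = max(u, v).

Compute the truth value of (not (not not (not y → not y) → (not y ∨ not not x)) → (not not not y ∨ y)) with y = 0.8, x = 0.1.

not y: Gödel ¬ of 0.8 = 0 (operand ≠ 0)
not y: Gödel ¬ of 0.8 = 0 (operand ≠ 0)
(not y → not y): 0 ≤ 0, so result = 1
not (not y → not y): Gödel ¬ of 1 = 0 (operand ≠ 0)
not not (not y → not y): Gödel ¬ of 0 = 1 (operand is 0)
not y: Gödel ¬ of 0.8 = 0 (operand ≠ 0)
not x: Gödel ¬ of 0.1 = 0 (operand ≠ 0)
not not x: Gödel ¬ of 0 = 1 (operand is 0)
(not y ∨ not not x) = max(0, 1) = 1
(not not (not y → not y) → (not y ∨ not not x)): 1 ≤ 1, so result = 1
not (not not (not y → not y) → (not y ∨ not not x)): Gödel ¬ of 1 = 0 (operand ≠ 0)
not y: Gödel ¬ of 0.8 = 0 (operand ≠ 0)
not not y: Gödel ¬ of 0 = 1 (operand is 0)
not not not y: Gödel ¬ of 1 = 0 (operand ≠ 0)
(not not not y ∨ y) = max(0, 0.8) = 0.8
(not (not not (not y → not y) → (not y ∨ not not x)) → (not not not y ∨ y)): 0 ≤ 0.8, so result = 1

1.00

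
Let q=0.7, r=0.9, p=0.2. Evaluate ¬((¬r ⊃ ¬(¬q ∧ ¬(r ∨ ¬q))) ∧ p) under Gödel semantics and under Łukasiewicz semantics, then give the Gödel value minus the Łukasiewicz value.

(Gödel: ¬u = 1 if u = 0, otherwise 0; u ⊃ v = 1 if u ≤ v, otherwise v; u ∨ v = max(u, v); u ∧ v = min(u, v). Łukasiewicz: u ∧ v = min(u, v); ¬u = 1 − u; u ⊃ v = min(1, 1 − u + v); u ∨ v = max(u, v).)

-0.80

Gödel evaluation:
  ¬r: Gödel ¬ of 0.9 = 0 (operand ≠ 0)
  ¬q: Gödel ¬ of 0.7 = 0 (operand ≠ 0)
  ¬q: Gödel ¬ of 0.7 = 0 (operand ≠ 0)
  (r ∨ ¬q) = max(0.9, 0) = 0.9
  ¬(r ∨ ¬q): Gödel ¬ of 0.9 = 0 (operand ≠ 0)
  (¬q ∧ ¬(r ∨ ¬q)) = min(0, 0) = 0
  ¬(¬q ∧ ¬(r ∨ ¬q)): Gödel ¬ of 0 = 1 (operand is 0)
  (¬r ⊃ ¬(¬q ∧ ¬(r ∨ ¬q))): 0 ≤ 1, so result = 1
  ((¬r ⊃ ¬(¬q ∧ ¬(r ∨ ¬q))) ∧ p) = min(1, 0.2) = 0.2
  ¬((¬r ⊃ ¬(¬q ∧ ¬(r ∨ ¬q))) ∧ p): Gödel ¬ of 0.2 = 0 (operand ≠ 0)
  Gödel value = 0
Łukasiewicz evaluation:
  ¬r: Łukasiewicz ¬ gives 1 − 0.9 = 0.1
  ¬q: Łukasiewicz ¬ gives 1 − 0.7 = 0.3
  ¬q: Łukasiewicz ¬ gives 1 − 0.7 = 0.3
  (r ∨ ¬q) = max(0.9, 0.3) = 0.9
  ¬(r ∨ ¬q): Łukasiewicz ¬ gives 1 − 0.9 = 0.1
  (¬q ∧ ¬(r ∨ ¬q)) = min(0.3, 0.1) = 0.1
  ¬(¬q ∧ ¬(r ∨ ¬q)): Łukasiewicz ¬ gives 1 − 0.1 = 0.9
  (¬r ⊃ ¬(¬q ∧ ¬(r ∨ ¬q))): min(1, 1 − 0.1 + 0.9) = 1
  ((¬r ⊃ ¬(¬q ∧ ¬(r ∨ ¬q))) ∧ p) = min(1, 0.2) = 0.2
  ¬((¬r ⊃ ¬(¬q ∧ ¬(r ∨ ¬q))) ∧ p): Łukasiewicz ¬ gives 1 − 0.2 = 0.8
  Łukasiewicz value = 0.8
Difference: 0 − 0.8 = -0.80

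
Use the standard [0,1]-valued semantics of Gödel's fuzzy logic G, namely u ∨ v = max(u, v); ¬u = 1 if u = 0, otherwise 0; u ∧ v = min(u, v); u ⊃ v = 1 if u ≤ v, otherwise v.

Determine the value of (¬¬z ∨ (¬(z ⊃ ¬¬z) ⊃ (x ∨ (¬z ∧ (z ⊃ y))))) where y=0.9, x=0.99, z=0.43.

¬z: Gödel ¬ of 0.43 = 0 (operand ≠ 0)
¬¬z: Gödel ¬ of 0 = 1 (operand is 0)
¬z: Gödel ¬ of 0.43 = 0 (operand ≠ 0)
¬¬z: Gödel ¬ of 0 = 1 (operand is 0)
(z ⊃ ¬¬z): 0.43 ≤ 1, so result = 1
¬(z ⊃ ¬¬z): Gödel ¬ of 1 = 0 (operand ≠ 0)
¬z: Gödel ¬ of 0.43 = 0 (operand ≠ 0)
(z ⊃ y): 0.43 ≤ 0.9, so result = 1
(¬z ∧ (z ⊃ y)) = min(0, 1) = 0
(x ∨ (¬z ∧ (z ⊃ y))) = max(0.99, 0) = 0.99
(¬(z ⊃ ¬¬z) ⊃ (x ∨ (¬z ∧ (z ⊃ y)))): 0 ≤ 0.99, so result = 1
(¬¬z ∨ (¬(z ⊃ ¬¬z) ⊃ (x ∨ (¬z ∧ (z ⊃ y))))) = max(1, 1) = 1

1.00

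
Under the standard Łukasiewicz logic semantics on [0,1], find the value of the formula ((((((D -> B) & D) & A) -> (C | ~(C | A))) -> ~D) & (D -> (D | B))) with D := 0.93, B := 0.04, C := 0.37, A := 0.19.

(D -> B): min(1, 1 − 0.93 + 0.04) = 0.11
((D -> B) & D) = min(0.11, 0.93) = 0.11
(((D -> B) & D) & A) = min(0.11, 0.19) = 0.11
(C | A) = max(0.37, 0.19) = 0.37
~(C | A): Łukasiewicz ¬ gives 1 − 0.37 = 0.63
(C | ~(C | A)) = max(0.37, 0.63) = 0.63
((((D -> B) & D) & A) -> (C | ~(C | A))): min(1, 1 − 0.11 + 0.63) = 1
~D: Łukasiewicz ¬ gives 1 − 0.93 = 0.07
(((((D -> B) & D) & A) -> (C | ~(C | A))) -> ~D): min(1, 1 − 1 + 0.07) = 0.07
(D | B) = max(0.93, 0.04) = 0.93
(D -> (D | B)): min(1, 1 − 0.93 + 0.93) = 1
((((((D -> B) & D) & A) -> (C | ~(C | A))) -> ~D) & (D -> (D | B))) = min(0.07, 1) = 0.07

0.07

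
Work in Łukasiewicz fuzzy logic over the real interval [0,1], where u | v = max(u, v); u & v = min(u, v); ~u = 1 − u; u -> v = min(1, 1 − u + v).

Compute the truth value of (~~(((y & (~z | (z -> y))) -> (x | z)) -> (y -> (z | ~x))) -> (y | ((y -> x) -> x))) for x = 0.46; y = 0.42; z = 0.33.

~z: Łukasiewicz ¬ gives 1 − 0.33 = 0.67
(z -> y): min(1, 1 − 0.33 + 0.42) = 1
(~z | (z -> y)) = max(0.67, 1) = 1
(y & (~z | (z -> y))) = min(0.42, 1) = 0.42
(x | z) = max(0.46, 0.33) = 0.46
((y & (~z | (z -> y))) -> (x | z)): min(1, 1 − 0.42 + 0.46) = 1
~x: Łukasiewicz ¬ gives 1 − 0.46 = 0.54
(z | ~x) = max(0.33, 0.54) = 0.54
(y -> (z | ~x)): min(1, 1 − 0.42 + 0.54) = 1
(((y & (~z | (z -> y))) -> (x | z)) -> (y -> (z | ~x))): min(1, 1 − 1 + 1) = 1
~(((y & (~z | (z -> y))) -> (x | z)) -> (y -> (z | ~x))): Łukasiewicz ¬ gives 1 − 1 = 0
~~(((y & (~z | (z -> y))) -> (x | z)) -> (y -> (z | ~x))): Łukasiewicz ¬ gives 1 − 0 = 1
(y -> x): min(1, 1 − 0.42 + 0.46) = 1
((y -> x) -> x): min(1, 1 − 1 + 0.46) = 0.46
(y | ((y -> x) -> x)) = max(0.42, 0.46) = 0.46
(~~(((y & (~z | (z -> y))) -> (x | z)) -> (y -> (z | ~x))) -> (y | ((y -> x) -> x))): min(1, 1 − 1 + 0.46) = 0.46

0.46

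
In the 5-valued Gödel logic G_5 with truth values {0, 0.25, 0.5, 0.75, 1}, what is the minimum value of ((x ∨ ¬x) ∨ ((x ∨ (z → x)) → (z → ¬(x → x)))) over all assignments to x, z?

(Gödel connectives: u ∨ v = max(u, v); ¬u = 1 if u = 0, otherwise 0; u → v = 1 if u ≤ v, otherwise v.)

The minimum is attained at x = 0.25, z = 0.25:
  ¬x: Gödel ¬ of 0.25 = 0 (operand ≠ 0)
  (x ∨ ¬x) = max(0.25, 0) = 0.25
  (z → x): 0.25 ≤ 0.25, so result = 1
  (x ∨ (z → x)) = max(0.25, 1) = 1
  (x → x): 0.25 ≤ 0.25, so result = 1
  ¬(x → x): Gödel ¬ of 1 = 0 (operand ≠ 0)
  (z → ¬(x → x)): 0.25 > 0, so result = 0
  ((x ∨ (z → x)) → (z → ¬(x → x))): 1 > 0, so result = 0
  ((x ∨ ¬x) ∨ ((x ∨ (z → x)) → (z → ¬(x → x)))) = max(0.25, 0) = 0.25
Checking all 25 assignments confirms none give a value below 0.25.

0.25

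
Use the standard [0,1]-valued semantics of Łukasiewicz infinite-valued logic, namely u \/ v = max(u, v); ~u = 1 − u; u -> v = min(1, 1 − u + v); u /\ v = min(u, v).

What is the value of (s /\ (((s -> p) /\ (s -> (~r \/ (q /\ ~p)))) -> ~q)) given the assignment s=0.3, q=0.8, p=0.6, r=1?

0.20

(s -> p): min(1, 1 − 0.3 + 0.6) = 1
~r: Łukasiewicz ¬ gives 1 − 1 = 0
~p: Łukasiewicz ¬ gives 1 − 0.6 = 0.4
(q /\ ~p) = min(0.8, 0.4) = 0.4
(~r \/ (q /\ ~p)) = max(0, 0.4) = 0.4
(s -> (~r \/ (q /\ ~p))): min(1, 1 − 0.3 + 0.4) = 1
((s -> p) /\ (s -> (~r \/ (q /\ ~p)))) = min(1, 1) = 1
~q: Łukasiewicz ¬ gives 1 − 0.8 = 0.2
(((s -> p) /\ (s -> (~r \/ (q /\ ~p)))) -> ~q): min(1, 1 − 1 + 0.2) = 0.2
(s /\ (((s -> p) /\ (s -> (~r \/ (q /\ ~p)))) -> ~q)) = min(0.3, 0.2) = 0.2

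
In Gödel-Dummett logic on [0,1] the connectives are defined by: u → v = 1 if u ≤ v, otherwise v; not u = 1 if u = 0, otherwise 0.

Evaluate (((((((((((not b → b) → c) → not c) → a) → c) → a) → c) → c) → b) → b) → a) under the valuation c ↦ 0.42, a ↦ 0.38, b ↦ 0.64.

0.38

not b: Gödel ¬ of 0.64 = 0 (operand ≠ 0)
(not b → b): 0 ≤ 0.64, so result = 1
((not b → b) → c): 1 > 0.42, so result = 0.42
not c: Gödel ¬ of 0.42 = 0 (operand ≠ 0)
(((not b → b) → c) → not c): 0.42 > 0, so result = 0
((((not b → b) → c) → not c) → a): 0 ≤ 0.38, so result = 1
(((((not b → b) → c) → not c) → a) → c): 1 > 0.42, so result = 0.42
((((((not b → b) → c) → not c) → a) → c) → a): 0.42 > 0.38, so result = 0.38
(((((((not b → b) → c) → not c) → a) → c) → a) → c): 0.38 ≤ 0.42, so result = 1
((((((((not b → b) → c) → not c) → a) → c) → a) → c) → c): 1 > 0.42, so result = 0.42
(((((((((not b → b) → c) → not c) → a) → c) → a) → c) → c) → b): 0.42 ≤ 0.64, so result = 1
((((((((((not b → b) → c) → not c) → a) → c) → a) → c) → c) → b) → b): 1 > 0.64, so result = 0.64
(((((((((((not b → b) → c) → not c) → a) → c) → a) → c) → c) → b) → b) → a): 0.64 > 0.38, so result = 0.38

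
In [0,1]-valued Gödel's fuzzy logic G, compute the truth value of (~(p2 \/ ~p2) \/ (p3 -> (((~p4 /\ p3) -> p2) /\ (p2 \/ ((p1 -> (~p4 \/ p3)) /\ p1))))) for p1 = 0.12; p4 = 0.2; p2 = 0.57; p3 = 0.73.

0.57

~p2: Gödel ¬ of 0.57 = 0 (operand ≠ 0)
(p2 \/ ~p2) = max(0.57, 0) = 0.57
~(p2 \/ ~p2): Gödel ¬ of 0.57 = 0 (operand ≠ 0)
~p4: Gödel ¬ of 0.2 = 0 (operand ≠ 0)
(~p4 /\ p3) = min(0, 0.73) = 0
((~p4 /\ p3) -> p2): 0 ≤ 0.57, so result = 1
~p4: Gödel ¬ of 0.2 = 0 (operand ≠ 0)
(~p4 \/ p3) = max(0, 0.73) = 0.73
(p1 -> (~p4 \/ p3)): 0.12 ≤ 0.73, so result = 1
((p1 -> (~p4 \/ p3)) /\ p1) = min(1, 0.12) = 0.12
(p2 \/ ((p1 -> (~p4 \/ p3)) /\ p1)) = max(0.57, 0.12) = 0.57
(((~p4 /\ p3) -> p2) /\ (p2 \/ ((p1 -> (~p4 \/ p3)) /\ p1))) = min(1, 0.57) = 0.57
(p3 -> (((~p4 /\ p3) -> p2) /\ (p2 \/ ((p1 -> (~p4 \/ p3)) /\ p1)))): 0.73 > 0.57, so result = 0.57
(~(p2 \/ ~p2) \/ (p3 -> (((~p4 /\ p3) -> p2) /\ (p2 \/ ((p1 -> (~p4 \/ p3)) /\ p1))))) = max(0, 0.57) = 0.57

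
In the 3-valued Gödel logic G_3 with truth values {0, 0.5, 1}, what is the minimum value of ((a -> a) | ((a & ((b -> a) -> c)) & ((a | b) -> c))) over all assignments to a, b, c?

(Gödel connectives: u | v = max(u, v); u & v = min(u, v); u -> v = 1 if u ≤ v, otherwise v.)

Every assignment gives 1. For instance at a = 0, b = 0, c = 0:
  (a -> a): 0 ≤ 0, so result = 1
  (b -> a): 0 ≤ 0, so result = 1
  ((b -> a) -> c): 1 > 0, so result = 0
  (a & ((b -> a) -> c)) = min(0, 0) = 0
  (a | b) = max(0, 0) = 0
  ((a | b) -> c): 0 ≤ 0, so result = 1
  ((a & ((b -> a) -> c)) & ((a | b) -> c)) = min(0, 1) = 0
  ((a -> a) | ((a & ((b -> a) -> c)) & ((a | b) -> c))) = max(1, 0) = 1
All 27 assignments give value 1 — the formula is a G_3-tautology.

1.00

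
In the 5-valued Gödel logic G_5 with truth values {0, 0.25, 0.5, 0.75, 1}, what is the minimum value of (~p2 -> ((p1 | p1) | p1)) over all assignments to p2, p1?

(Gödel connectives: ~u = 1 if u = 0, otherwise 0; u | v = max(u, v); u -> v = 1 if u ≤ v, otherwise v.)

The minimum is attained at p2 = 0, p1 = 0:
  ~p2: Gödel ¬ of 0 = 1 (operand is 0)
  (p1 | p1) = max(0, 0) = 0
  ((p1 | p1) | p1) = max(0, 0) = 0
  (~p2 -> ((p1 | p1) | p1)): 1 > 0, so result = 0
Checking all 25 assignments confirms none give a value below 0.00.

0.00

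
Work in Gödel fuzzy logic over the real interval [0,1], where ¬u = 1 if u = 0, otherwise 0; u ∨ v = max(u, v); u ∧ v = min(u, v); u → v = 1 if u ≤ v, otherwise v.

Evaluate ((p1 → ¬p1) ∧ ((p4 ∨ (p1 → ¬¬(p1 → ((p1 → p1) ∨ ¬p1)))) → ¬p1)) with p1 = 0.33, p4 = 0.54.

0.00

¬p1: Gödel ¬ of 0.33 = 0 (operand ≠ 0)
(p1 → ¬p1): 0.33 > 0, so result = 0
(p1 → p1): 0.33 ≤ 0.33, so result = 1
¬p1: Gödel ¬ of 0.33 = 0 (operand ≠ 0)
((p1 → p1) ∨ ¬p1) = max(1, 0) = 1
(p1 → ((p1 → p1) ∨ ¬p1)): 0.33 ≤ 1, so result = 1
¬(p1 → ((p1 → p1) ∨ ¬p1)): Gödel ¬ of 1 = 0 (operand ≠ 0)
¬¬(p1 → ((p1 → p1) ∨ ¬p1)): Gödel ¬ of 0 = 1 (operand is 0)
(p1 → ¬¬(p1 → ((p1 → p1) ∨ ¬p1))): 0.33 ≤ 1, so result = 1
(p4 ∨ (p1 → ¬¬(p1 → ((p1 → p1) ∨ ¬p1)))) = max(0.54, 1) = 1
¬p1: Gödel ¬ of 0.33 = 0 (operand ≠ 0)
((p4 ∨ (p1 → ¬¬(p1 → ((p1 → p1) ∨ ¬p1)))) → ¬p1): 1 > 0, so result = 0
((p1 → ¬p1) ∧ ((p4 ∨ (p1 → ¬¬(p1 → ((p1 → p1) ∨ ¬p1)))) → ¬p1)) = min(0, 0) = 0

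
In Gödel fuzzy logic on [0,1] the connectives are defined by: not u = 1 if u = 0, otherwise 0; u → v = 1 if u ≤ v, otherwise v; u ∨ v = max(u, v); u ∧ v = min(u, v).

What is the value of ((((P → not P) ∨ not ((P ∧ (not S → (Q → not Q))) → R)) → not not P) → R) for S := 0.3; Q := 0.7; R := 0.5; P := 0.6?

not P: Gödel ¬ of 0.6 = 0 (operand ≠ 0)
(P → not P): 0.6 > 0, so result = 0
not S: Gödel ¬ of 0.3 = 0 (operand ≠ 0)
not Q: Gödel ¬ of 0.7 = 0 (operand ≠ 0)
(Q → not Q): 0.7 > 0, so result = 0
(not S → (Q → not Q)): 0 ≤ 0, so result = 1
(P ∧ (not S → (Q → not Q))) = min(0.6, 1) = 0.6
((P ∧ (not S → (Q → not Q))) → R): 0.6 > 0.5, so result = 0.5
not ((P ∧ (not S → (Q → not Q))) → R): Gödel ¬ of 0.5 = 0 (operand ≠ 0)
((P → not P) ∨ not ((P ∧ (not S → (Q → not Q))) → R)) = max(0, 0) = 0
not P: Gödel ¬ of 0.6 = 0 (operand ≠ 0)
not not P: Gödel ¬ of 0 = 1 (operand is 0)
(((P → not P) ∨ not ((P ∧ (not S → (Q → not Q))) → R)) → not not P): 0 ≤ 1, so result = 1
((((P → not P) ∨ not ((P ∧ (not S → (Q → not Q))) → R)) → not not P) → R): 1 > 0.5, so result = 0.5

0.50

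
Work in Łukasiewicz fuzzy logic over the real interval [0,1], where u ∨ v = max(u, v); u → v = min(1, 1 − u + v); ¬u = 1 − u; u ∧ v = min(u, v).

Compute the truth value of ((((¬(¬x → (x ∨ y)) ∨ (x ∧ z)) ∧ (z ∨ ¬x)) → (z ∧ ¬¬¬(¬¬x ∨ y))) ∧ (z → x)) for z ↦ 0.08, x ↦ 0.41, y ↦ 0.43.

¬x: Łukasiewicz ¬ gives 1 − 0.41 = 0.59
(x ∨ y) = max(0.41, 0.43) = 0.43
(¬x → (x ∨ y)): min(1, 1 − 0.59 + 0.43) = 0.84
¬(¬x → (x ∨ y)): Łukasiewicz ¬ gives 1 − 0.84 = 0.16
(x ∧ z) = min(0.41, 0.08) = 0.08
(¬(¬x → (x ∨ y)) ∨ (x ∧ z)) = max(0.16, 0.08) = 0.16
¬x: Łukasiewicz ¬ gives 1 − 0.41 = 0.59
(z ∨ ¬x) = max(0.08, 0.59) = 0.59
((¬(¬x → (x ∨ y)) ∨ (x ∧ z)) ∧ (z ∨ ¬x)) = min(0.16, 0.59) = 0.16
¬x: Łukasiewicz ¬ gives 1 − 0.41 = 0.59
¬¬x: Łukasiewicz ¬ gives 1 − 0.59 = 0.41
(¬¬x ∨ y) = max(0.41, 0.43) = 0.43
¬(¬¬x ∨ y): Łukasiewicz ¬ gives 1 − 0.43 = 0.57
¬¬(¬¬x ∨ y): Łukasiewicz ¬ gives 1 − 0.57 = 0.43
¬¬¬(¬¬x ∨ y): Łukasiewicz ¬ gives 1 − 0.43 = 0.57
(z ∧ ¬¬¬(¬¬x ∨ y)) = min(0.08, 0.57) = 0.08
(((¬(¬x → (x ∨ y)) ∨ (x ∧ z)) ∧ (z ∨ ¬x)) → (z ∧ ¬¬¬(¬¬x ∨ y))): min(1, 1 − 0.16 + 0.08) = 0.92
(z → x): min(1, 1 − 0.08 + 0.41) = 1
((((¬(¬x → (x ∨ y)) ∨ (x ∧ z)) ∧ (z ∨ ¬x)) → (z ∧ ¬¬¬(¬¬x ∨ y))) ∧ (z → x)) = min(0.92, 1) = 0.92

0.92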